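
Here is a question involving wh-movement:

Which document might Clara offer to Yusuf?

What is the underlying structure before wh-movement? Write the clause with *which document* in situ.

'which document' is the direct object of 'offer'. Wh-movement fronts it, leaving a gap right after 'offer':
Which document might Clara offer ___ to Yusuf?

Clara might offer which document to Yusuf.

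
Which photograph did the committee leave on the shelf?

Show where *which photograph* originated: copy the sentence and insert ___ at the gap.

Underlying clause: The committee did leave which photograph on the shelf.
The filler 'which photograph' is interpreted as the direct object of 'leave'. The gap is right after 'leave'.

Which photograph did the committee leave ___ on the shelf?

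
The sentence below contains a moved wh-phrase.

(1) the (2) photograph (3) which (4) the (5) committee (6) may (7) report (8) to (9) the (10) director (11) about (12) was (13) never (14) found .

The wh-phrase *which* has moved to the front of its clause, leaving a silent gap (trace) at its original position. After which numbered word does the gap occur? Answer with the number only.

'which' is the object of the preposition 'about'. It moves to the left edge, and the trace sits right after 'about':
The photograph which the committee may report to the director about ___ was never found.
'about' is word 11.

11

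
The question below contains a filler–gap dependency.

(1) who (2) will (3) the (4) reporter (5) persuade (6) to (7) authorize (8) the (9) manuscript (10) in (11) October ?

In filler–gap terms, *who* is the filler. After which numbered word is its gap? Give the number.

5

Before movement: The reporter will persuade who to authorize the manuscript in October.
The filler 'who' is interpreted as the direct object of 'persuade'. It moves to the left edge, and the trace sits right after 'persuade':
Who will the reporter persuade ___ to authorize the manuscript in October?
'persuade' is word 5.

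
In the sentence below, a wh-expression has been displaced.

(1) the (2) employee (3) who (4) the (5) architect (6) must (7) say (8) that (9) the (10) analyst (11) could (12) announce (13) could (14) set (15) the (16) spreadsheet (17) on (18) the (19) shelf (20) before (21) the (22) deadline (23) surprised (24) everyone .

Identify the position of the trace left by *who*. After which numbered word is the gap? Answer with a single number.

12

The filler 'who' is interpreted as the subject of the clause embedded under 'announce'. Wh-movement fronts it, leaving a gap right after 'announce':
The employee who the architect must say that the analyst could announce ___ could set the spreadsheet on the shelf before the deadline surprised everyone.
'announce' is word 12.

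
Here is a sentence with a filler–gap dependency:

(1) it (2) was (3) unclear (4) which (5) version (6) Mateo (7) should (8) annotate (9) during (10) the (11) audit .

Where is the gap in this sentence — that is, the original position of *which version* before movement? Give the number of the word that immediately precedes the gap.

Pre-movement form: Mateo should annotate which version during the audit.
The filler 'which version' is interpreted as the direct object of 'annotate'. Wh-movement fronts it, leaving a gap right after 'annotate':
It was unclear which version Mateo should annotate ___ during the audit.
'annotate' is word 8.

8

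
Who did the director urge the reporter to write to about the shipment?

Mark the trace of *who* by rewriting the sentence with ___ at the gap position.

Underlying clause: The director did urge the reporter to write to who about the shipment.
The filler 'who' is interpreted as the object of the preposition 'to'. The gap is right after 'to'.

Who did the director urge the reporter to write to ___ about the shipment?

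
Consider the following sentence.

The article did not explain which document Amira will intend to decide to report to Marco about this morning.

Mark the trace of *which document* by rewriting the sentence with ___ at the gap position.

Underlying clause: Amira will intend to decide to report to Marco about which document this morning.
'which document' is the object of the preposition 'about'. The gap is right after 'about'.

The article did not explain which document Amira will intend to decide to report to Marco about ___ this morning.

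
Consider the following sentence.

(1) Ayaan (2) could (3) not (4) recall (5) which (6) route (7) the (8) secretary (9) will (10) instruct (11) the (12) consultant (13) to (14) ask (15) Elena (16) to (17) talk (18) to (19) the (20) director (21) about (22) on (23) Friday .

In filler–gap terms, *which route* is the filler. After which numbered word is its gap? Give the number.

21

Before movement: The secretary will instruct the consultant to ask Elena to talk to the director about which route on Friday.
'which route' functions as the object of the preposition 'about'. Fronting leaves a gap immediately after 'about':
Ayaan could not recall which route the secretary will instruct the consultant to ask Elena to talk to the director about ___ on Friday.
'about' is word 21.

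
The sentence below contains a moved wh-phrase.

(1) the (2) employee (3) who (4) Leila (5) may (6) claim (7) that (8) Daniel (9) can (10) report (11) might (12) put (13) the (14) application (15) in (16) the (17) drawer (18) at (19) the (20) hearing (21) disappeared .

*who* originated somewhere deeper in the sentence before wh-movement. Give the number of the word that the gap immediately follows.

10

The filler 'who' is interpreted as the subject of the clause embedded under 'report'. Wh-movement fronts it, leaving a gap right after 'report':
The employee who Leila may claim that Daniel can report ___ might put the application in the drawer at the hearing disappeared.
'report' is word 10.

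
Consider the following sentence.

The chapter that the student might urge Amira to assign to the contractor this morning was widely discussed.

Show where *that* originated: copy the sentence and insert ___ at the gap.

The chapter that the student might urge Amira to assign ___ to the contractor this morning was widely discussed.

The filler 'that' is interpreted as the direct object of 'assign'. The gap is right after 'assign'.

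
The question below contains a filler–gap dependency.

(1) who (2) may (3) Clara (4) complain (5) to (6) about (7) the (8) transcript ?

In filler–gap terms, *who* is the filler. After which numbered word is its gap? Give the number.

5

In situ: Clara may complain to who about the transcript.
The filler 'who' is interpreted as the object of the preposition 'to'. It moves to the left edge, and the trace sits right after 'to':
Who may Clara complain to ___ about the transcript?
'to' is word 5.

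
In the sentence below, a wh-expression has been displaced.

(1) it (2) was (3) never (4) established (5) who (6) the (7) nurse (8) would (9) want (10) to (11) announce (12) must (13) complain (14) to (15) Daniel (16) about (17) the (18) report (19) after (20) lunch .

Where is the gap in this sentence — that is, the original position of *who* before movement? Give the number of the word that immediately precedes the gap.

11

In situ: The nurse would want to announce who must complain to Daniel about the report after lunch.
The filler 'who' is interpreted as the subject of the clause embedded under 'announce'. Wh-movement fronts it, leaving a gap right after 'announce':
It was never established who the nurse would want to announce ___ must complain to Daniel about the report after lunch.
'announce' is word 11.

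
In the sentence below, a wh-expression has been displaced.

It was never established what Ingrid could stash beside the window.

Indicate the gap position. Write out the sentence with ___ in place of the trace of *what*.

It was never established what Ingrid could stash ___ beside the window.

Before movement: Ingrid could stash what beside the window.
'what' functions as the direct object of 'stash'. The gap is right after 'stash'.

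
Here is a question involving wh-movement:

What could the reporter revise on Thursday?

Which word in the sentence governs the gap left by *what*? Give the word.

In situ: The reporter could revise what on Thursday.
The filler 'what' is interpreted as the direct object of 'revise'. Fronting leaves a gap immediately after 'revise':
What could the reporter revise ___ on Thursday?

revise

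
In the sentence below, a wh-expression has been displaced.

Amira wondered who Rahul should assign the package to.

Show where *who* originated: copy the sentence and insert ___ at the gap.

Amira wondered who Rahul should assign the package to ___.

Underlying clause: Rahul should assign the package to who.
'who' is the object of the preposition 'to' (recipient of 'assign'). The gap is right after 'to'.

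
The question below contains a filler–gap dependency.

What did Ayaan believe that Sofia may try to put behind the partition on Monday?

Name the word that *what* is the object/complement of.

put

Pre-movement form: Ayaan did believe that Sofia may try to put what behind the partition on Monday.
'what' functions as the direct object of 'put'. Wh-movement fronts it, leaving a gap right after 'put':
What did Ayaan believe that Sofia may try to put ___ behind the partition on Monday?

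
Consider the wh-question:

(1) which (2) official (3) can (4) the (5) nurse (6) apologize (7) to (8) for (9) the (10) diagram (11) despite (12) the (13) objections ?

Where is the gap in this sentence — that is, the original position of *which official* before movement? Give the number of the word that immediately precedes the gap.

Underlying clause: The nurse can apologize to which official for the diagram despite the objections.
'which official' is the object of the preposition 'to'. Fronting leaves a gap immediately after 'to':
Which official can the nurse apologize to ___ for the diagram despite the objections?
'to' is word 7.

7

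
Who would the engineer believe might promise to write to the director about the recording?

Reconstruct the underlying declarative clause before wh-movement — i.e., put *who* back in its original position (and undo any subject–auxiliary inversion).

The engineer would believe who might promise to write to the director about the recording.

'who' functions as the subject of the clause embedded under 'believe'. It moves to the left edge, and the trace sits right after 'believe':
Who would the engineer believe ___ might promise to write to the director about the recording?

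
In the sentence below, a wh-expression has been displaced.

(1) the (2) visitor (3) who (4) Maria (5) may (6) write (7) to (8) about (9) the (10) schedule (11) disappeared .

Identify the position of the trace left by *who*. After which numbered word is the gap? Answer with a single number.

The filler 'who' is interpreted as the object of the preposition 'to'. Wh-movement fronts it, leaving a gap right after 'to':
The visitor who Maria may write to ___ about the schedule disappeared.
'to' is word 7.

7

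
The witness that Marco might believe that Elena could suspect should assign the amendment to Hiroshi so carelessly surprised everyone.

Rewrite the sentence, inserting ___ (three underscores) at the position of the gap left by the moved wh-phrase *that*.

'that' functions as the subject of the clause embedded under 'suspect'. The gap is right after 'suspect'.

The witness that Marco might believe that Elena could suspect ___ should assign the amendment to Hiroshi so carelessly surprised everyone.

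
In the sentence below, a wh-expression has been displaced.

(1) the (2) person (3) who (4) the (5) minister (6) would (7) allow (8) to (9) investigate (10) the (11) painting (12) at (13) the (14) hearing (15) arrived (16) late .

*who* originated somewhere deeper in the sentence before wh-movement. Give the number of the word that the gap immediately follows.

7

'who' is the direct object of 'allow'. Fronting leaves a gap immediately after 'allow':
The person who the minister would allow ___ to investigate the painting at the hearing arrived late.
'allow' is word 7.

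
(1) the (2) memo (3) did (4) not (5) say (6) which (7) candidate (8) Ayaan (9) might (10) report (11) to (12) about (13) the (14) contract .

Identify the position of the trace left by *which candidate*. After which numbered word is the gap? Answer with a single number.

11

In situ: Ayaan might report to which candidate about the contract.
'which candidate' functions as the object of the preposition 'to'. Wh-movement fronts it, leaving a gap right after 'to':
The memo did not say which candidate Ayaan might report to ___ about the contract.
'to' is word 11.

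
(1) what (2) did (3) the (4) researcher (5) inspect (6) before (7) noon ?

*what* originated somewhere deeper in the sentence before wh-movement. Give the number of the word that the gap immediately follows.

5

Before movement: The researcher did inspect what before noon.
The filler 'what' is interpreted as the direct object of 'inspect'. Wh-movement fronts it, leaving a gap right after 'inspect':
What did the researcher inspect ___ before noon?
'inspect' is word 5.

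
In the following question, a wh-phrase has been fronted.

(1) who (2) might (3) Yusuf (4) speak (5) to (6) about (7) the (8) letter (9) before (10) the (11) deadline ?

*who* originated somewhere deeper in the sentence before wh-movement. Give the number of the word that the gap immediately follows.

5

Pre-movement form: Yusuf might speak to who about the letter before the deadline.
The filler 'who' is interpreted as the object of the preposition 'to'. It moves to the left edge, and the trace sits right after 'to':
Who might Yusuf speak to ___ about the letter before the deadline?
'to' is word 5.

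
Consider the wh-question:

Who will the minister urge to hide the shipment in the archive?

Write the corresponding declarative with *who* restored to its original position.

The filler 'who' is interpreted as the direct object of 'urge'. Wh-movement fronts it, leaving a gap right after 'urge':
Who will the minister urge ___ to hide the shipment in the archive?

The minister will urge who to hide the shipment in the archive.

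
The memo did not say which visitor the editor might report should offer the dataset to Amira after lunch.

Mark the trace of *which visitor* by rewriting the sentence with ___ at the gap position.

Pre-movement form: The editor might report which visitor should offer the dataset to Amira after lunch.
'which visitor' is the subject of the clause embedded under 'report'. The gap is right after 'report'.

The memo did not say which visitor the editor might report ___ should offer the dataset to Amira after lunch.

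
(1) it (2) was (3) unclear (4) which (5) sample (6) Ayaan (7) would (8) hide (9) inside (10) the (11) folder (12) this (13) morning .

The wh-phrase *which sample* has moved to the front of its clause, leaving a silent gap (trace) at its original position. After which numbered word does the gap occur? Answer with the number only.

8

Pre-movement form: Ayaan would hide which sample inside the folder this morning.
'which sample' is the direct object of 'hide'. It moves to the left edge, and the trace sits right after 'hide':
It was unclear which sample Ayaan would hide ___ inside the folder this morning.
'hide' is word 8.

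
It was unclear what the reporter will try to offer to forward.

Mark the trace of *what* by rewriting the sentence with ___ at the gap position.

In situ: The reporter will try to offer to forward what.
'what' is the direct object of 'forward'. The gap is right after 'forward'.

It was unclear what the reporter will try to offer to forward ___.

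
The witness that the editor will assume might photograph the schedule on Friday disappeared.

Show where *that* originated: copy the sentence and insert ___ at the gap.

The filler 'that' is interpreted as the subject of the clause embedded under 'assume'. The gap is right after 'assume'.

The witness that the editor will assume ___ might photograph the schedule on Friday disappeared.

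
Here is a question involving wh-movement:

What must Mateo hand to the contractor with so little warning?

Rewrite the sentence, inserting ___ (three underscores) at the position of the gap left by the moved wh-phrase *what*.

Underlying clause: Mateo must hand what to the contractor with so little warning.
'what' functions as the direct object of 'hand'. The gap is right after 'hand'.

What must Mateo hand ___ to the contractor with so little warning?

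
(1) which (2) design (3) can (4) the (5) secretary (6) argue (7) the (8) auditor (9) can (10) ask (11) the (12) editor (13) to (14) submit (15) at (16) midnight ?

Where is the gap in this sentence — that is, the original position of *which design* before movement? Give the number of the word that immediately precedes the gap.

14

Underlying clause: The secretary can argue the auditor can ask the editor to submit which design at midnight.
The filler 'which design' is interpreted as the direct object of 'submit'. Fronting leaves a gap immediately after 'submit':
Which design can the secretary argue the auditor can ask the editor to submit ___ at midnight?
'submit' is word 14.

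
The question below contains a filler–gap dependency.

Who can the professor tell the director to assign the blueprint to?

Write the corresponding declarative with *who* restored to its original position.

The professor can tell the director to assign the blueprint to who.

'who' functions as the object of the preposition 'to' (recipient of 'assign'). Wh-movement fronts it, leaving a gap right after 'to':
Who can the professor tell the director to assign the blueprint to ___?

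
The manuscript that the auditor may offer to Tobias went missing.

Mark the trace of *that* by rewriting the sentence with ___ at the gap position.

The manuscript that the auditor may offer ___ to Tobias went missing.

'that' functions as the direct object of 'offer'. The gap is right after 'offer'.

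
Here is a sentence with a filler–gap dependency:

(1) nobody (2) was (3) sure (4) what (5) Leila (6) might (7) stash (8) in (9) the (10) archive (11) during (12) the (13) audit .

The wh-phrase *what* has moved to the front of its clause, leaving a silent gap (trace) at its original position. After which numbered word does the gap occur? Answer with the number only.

Pre-movement form: Leila might stash what in the archive during the audit.
'what' functions as the direct object of 'stash'. Wh-movement fronts it, leaving a gap right after 'stash':
Nobody was sure what Leila might stash ___ in the archive during the audit.
'stash' is word 7.

7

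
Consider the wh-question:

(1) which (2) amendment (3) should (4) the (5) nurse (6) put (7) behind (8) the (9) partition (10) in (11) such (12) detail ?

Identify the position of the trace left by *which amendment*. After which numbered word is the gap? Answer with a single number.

Before movement: The nurse should put which amendment behind the partition in such detail.
'which amendment' is the direct object of 'put'. It moves to the left edge, and the trace sits right after 'put':
Which amendment should the nurse put ___ behind the partition in such detail?
'put' is word 6.

6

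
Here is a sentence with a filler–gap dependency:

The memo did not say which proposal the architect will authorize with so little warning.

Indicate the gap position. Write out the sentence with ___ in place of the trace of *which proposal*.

The memo did not say which proposal the architect will authorize ___ with so little warning.

Before movement: The architect will authorize which proposal with so little warning.
The filler 'which proposal' is interpreted as the direct object of 'authorize'. The gap is right after 'authorize'.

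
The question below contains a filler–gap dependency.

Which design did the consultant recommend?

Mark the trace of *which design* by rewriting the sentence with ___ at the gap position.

In situ: The consultant did recommend which design.
'which design' functions as the direct object of 'recommend'. The gap is right after 'recommend'.

Which design did the consultant recommend ___?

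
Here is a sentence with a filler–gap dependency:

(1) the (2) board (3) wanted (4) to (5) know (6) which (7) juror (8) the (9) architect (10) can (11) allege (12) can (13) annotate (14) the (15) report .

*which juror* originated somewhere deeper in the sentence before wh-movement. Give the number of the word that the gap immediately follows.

11

Pre-movement form: The architect can allege which juror can annotate the report.
'which juror' is the subject of the clause embedded under 'allege'. Wh-movement fronts it, leaving a gap right after 'allege':
The board wanted to know which juror the architect can allege ___ can annotate the report.
'allege' is word 11.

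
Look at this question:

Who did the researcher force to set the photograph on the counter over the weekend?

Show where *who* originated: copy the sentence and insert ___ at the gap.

Underlying clause: The researcher did force who to set the photograph on the counter over the weekend.
The filler 'who' is interpreted as the direct object of 'force'. The gap is right after 'force'.

Who did the researcher force ___ to set the photograph on the counter over the weekend?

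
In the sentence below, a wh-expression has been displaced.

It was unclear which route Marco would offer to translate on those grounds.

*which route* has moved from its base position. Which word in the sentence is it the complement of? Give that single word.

Before movement: Marco would offer to translate which route on those grounds.
'which route' is the direct object of 'translate'. Fronting leaves a gap immediately after 'translate':
It was unclear which route Marco would offer to translate ___ on those grounds.

translate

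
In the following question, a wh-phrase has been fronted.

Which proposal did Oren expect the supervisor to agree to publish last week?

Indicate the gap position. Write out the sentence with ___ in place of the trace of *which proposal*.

In situ: Oren did expect the supervisor to agree to publish which proposal last week.
'which proposal' is the direct object of 'publish'. The gap is right after 'publish'.

Which proposal did Oren expect the supervisor to agree to publish ___ last week?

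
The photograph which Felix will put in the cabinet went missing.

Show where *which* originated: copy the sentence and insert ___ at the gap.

The filler 'which' is interpreted as the direct object of 'put'. The gap is right after 'put'.

The photograph which Felix will put ___ in the cabinet went missing.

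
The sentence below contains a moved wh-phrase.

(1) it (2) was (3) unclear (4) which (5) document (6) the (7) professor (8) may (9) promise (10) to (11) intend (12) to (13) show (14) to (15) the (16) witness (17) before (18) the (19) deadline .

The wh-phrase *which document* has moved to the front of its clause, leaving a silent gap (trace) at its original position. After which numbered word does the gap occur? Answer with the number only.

13

Before movement: The professor may promise to intend to show which document to the witness before the deadline.
The filler 'which document' is interpreted as the direct object of 'show'. It moves to the left edge, and the trace sits right after 'show':
It was unclear which document the professor may promise to intend to show ___ to the witness before the deadline.
'show' is word 13.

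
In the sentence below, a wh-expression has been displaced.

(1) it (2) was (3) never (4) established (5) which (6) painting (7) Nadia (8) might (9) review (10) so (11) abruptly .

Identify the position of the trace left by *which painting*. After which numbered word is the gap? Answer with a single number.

Pre-movement form: Nadia might review which painting so abruptly.
The filler 'which painting' is interpreted as the direct object of 'review'. Wh-movement fronts it, leaving a gap right after 'review':
It was never established which painting Nadia might review ___ so abruptly.
'review' is word 9.

9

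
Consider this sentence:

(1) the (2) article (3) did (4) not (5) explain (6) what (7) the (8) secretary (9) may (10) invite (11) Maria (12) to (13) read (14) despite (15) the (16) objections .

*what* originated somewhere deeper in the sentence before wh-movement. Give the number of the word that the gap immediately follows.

13

In situ: The secretary may invite Maria to read what despite the objections.
'what' functions as the direct object of 'read'. Fronting leaves a gap immediately after 'read':
The article did not explain what the secretary may invite Maria to read ___ despite the objections.
'read' is word 13.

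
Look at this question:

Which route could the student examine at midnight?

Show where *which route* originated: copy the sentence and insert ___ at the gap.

Underlying clause: The student could examine which route at midnight.
The filler 'which route' is interpreted as the direct object of 'examine'. The gap is right after 'examine'.

Which route could the student examine ___ at midnight?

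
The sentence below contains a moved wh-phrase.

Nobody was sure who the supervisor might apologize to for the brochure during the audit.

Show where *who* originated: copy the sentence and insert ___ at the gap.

Before movement: The supervisor might apologize to who for the brochure during the audit.
'who' is the object of the preposition 'to'. The gap is right after 'to'.

Nobody was sure who the supervisor might apologize to ___ for the brochure during the audit.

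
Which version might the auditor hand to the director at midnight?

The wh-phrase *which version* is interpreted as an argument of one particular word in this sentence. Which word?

Pre-movement form: The auditor might hand which version to the director at midnight.
'which version' functions as the direct object of 'hand'. Fronting leaves a gap immediately after 'hand':
Which version might the auditor hand ___ to the director at midnight?

hand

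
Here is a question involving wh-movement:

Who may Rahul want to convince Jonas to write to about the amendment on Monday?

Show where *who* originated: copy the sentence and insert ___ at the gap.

Underlying clause: Rahul may want to convince Jonas to write to who about the amendment on Monday.
'who' functions as the object of the preposition 'to'. The gap is right after 'to'.

Who may Rahul want to convince Jonas to write to ___ about the amendment on Monday?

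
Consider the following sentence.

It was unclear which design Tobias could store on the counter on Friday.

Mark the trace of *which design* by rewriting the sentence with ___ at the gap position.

It was unclear which design Tobias could store ___ on the counter on Friday.

Pre-movement form: Tobias could store which design on the counter on Friday.
The filler 'which design' is interpreted as the direct object of 'store'. The gap is right after 'store'.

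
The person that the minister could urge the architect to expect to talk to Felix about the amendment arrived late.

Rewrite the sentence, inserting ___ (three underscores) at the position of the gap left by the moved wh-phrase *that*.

'that' is the direct object of 'expect'. The gap is right after 'expect'.

The person that the minister could urge the architect to expect ___ to talk to Felix about the amendment arrived late.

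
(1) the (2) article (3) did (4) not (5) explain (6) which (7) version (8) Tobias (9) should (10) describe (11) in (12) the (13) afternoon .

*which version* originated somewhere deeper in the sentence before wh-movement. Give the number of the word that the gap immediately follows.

Pre-movement form: Tobias should describe which version in the afternoon.
'which version' functions as the direct object of 'describe'. Wh-movement fronts it, leaving a gap right after 'describe':
The article did not explain which version Tobias should describe ___ in the afternoon.
'describe' is word 10.

10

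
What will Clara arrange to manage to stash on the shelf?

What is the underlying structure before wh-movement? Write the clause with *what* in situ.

'what' is the direct object of 'stash'. Fronting leaves a gap immediately after 'stash':
What will Clara arrange to manage to stash ___ on the shelf?

Clara will arrange to manage to stash what on the shelf.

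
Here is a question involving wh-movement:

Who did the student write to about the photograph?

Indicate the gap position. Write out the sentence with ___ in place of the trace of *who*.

In situ: The student did write to who about the photograph.
'who' functions as the object of the preposition 'to'. The gap is right after 'to'.

Who did the student write to ___ about the photograph?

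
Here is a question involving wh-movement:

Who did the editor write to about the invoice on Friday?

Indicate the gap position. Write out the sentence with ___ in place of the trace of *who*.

In situ: The editor did write to who about the invoice on Friday.
'who' is the object of the preposition 'to'. The gap is right after 'to'.

Who did the editor write to ___ about the invoice on Friday?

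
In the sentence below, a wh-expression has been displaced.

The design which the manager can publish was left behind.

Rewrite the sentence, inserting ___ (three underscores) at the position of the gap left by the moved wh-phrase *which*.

The design which the manager can publish ___ was left behind.

'which' is the direct object of 'publish'. The gap is right after 'publish'.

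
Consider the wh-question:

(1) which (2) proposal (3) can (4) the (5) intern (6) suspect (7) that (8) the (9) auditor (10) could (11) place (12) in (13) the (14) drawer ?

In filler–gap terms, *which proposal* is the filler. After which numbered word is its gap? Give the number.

11

Before movement: The intern can suspect that the auditor could place which proposal in the drawer.
The filler 'which proposal' is interpreted as the direct object of 'place'. Wh-movement fronts it, leaving a gap right after 'place':
Which proposal can the intern suspect that the auditor could place ___ in the drawer?
'place' is word 11.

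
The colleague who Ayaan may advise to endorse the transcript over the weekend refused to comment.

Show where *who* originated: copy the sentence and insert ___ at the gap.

The filler 'who' is interpreted as the direct object of 'advise'. The gap is right after 'advise'.

The colleague who Ayaan may advise ___ to endorse the transcript over the weekend refused to comment.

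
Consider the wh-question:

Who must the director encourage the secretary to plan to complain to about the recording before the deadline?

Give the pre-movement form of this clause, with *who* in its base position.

The director must encourage the secretary to plan to complain to who about the recording before the deadline.

The filler 'who' is interpreted as the object of the preposition 'to'. Fronting leaves a gap immediately after 'to':
Who must the director encourage the secretary to plan to complain to ___ about the recording before the deadline?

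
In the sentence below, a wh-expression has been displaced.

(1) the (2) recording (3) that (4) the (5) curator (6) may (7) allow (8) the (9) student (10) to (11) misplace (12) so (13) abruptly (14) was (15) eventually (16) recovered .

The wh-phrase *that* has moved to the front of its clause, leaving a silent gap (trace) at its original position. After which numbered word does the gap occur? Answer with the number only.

11

'that' functions as the direct object of 'misplace'. It moves to the left edge, and the trace sits right after 'misplace':
The recording that the curator may allow the student to misplace ___ so abruptly was eventually recovered.
'misplace' is word 11.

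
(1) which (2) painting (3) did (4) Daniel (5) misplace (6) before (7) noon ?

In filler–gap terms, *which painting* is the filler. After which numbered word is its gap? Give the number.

5

In situ: Daniel did misplace which painting before noon.
'which painting' is the direct object of 'misplace'. It moves to the left edge, and the trace sits right after 'misplace':
Which painting did Daniel misplace ___ before noon?
'misplace' is word 5.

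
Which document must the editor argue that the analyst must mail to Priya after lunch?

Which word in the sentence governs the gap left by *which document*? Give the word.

Pre-movement form: The editor must argue that the analyst must mail which document to Priya after lunch.
The filler 'which document' is interpreted as the direct object of 'mail'. It moves to the left edge, and the trace sits right after 'mail':
Which document must the editor argue that the analyst must mail ___ to Priya after lunch?

mail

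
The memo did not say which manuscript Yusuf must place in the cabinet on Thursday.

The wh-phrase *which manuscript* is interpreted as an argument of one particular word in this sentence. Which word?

In situ: Yusuf must place which manuscript in the cabinet on Thursday.
'which manuscript' is the direct object of 'place'. Fronting leaves a gap immediately after 'place':
The memo did not say which manuscript Yusuf must place ___ in the cabinet on Thursday.

place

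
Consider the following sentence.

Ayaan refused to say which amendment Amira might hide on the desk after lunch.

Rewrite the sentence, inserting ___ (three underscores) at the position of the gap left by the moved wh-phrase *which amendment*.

Ayaan refused to say which amendment Amira might hide ___ on the desk after lunch.

Pre-movement form: Amira might hide which amendment on the desk after lunch.
'which amendment' is the direct object of 'hide'. The gap is right after 'hide'.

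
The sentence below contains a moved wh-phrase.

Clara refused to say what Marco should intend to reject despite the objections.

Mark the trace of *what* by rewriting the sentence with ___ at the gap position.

Pre-movement form: Marco should intend to reject what despite the objections.
'what' is the direct object of 'reject'. The gap is right after 'reject'.

Clara refused to say what Marco should intend to reject ___ despite the objections.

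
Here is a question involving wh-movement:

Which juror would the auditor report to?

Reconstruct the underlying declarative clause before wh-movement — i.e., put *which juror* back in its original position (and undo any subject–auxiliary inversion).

The auditor would report to which juror.

'which juror' functions as the object of the preposition 'to'. It moves to the left edge, and the trace sits right after 'to':
Which juror would the auditor report to ___?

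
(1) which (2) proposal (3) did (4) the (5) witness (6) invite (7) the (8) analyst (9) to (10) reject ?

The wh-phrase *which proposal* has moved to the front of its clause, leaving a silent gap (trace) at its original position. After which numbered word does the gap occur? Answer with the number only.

In situ: The witness did invite the analyst to reject which proposal.
'which proposal' functions as the direct object of 'reject'. It moves to the left edge, and the trace sits right after 'reject':
Which proposal did the witness invite the analyst to reject ___?
'reject' is word 10.

10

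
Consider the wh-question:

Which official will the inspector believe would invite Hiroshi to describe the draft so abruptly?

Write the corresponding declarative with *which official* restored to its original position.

The inspector will believe which official would invite Hiroshi to describe the draft so abruptly.

'which official' is the subject of the clause embedded under 'believe'. Fronting leaves a gap immediately after 'believe':
Which official will the inspector believe ___ would invite Hiroshi to describe the draft so abruptly?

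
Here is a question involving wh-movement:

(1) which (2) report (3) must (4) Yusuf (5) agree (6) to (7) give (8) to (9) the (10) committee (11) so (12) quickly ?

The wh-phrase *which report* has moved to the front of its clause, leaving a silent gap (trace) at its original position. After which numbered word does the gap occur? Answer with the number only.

In situ: Yusuf must agree to give which report to the committee so quickly.
'which report' functions as the direct object of 'give'. Fronting leaves a gap immediately after 'give':
Which report must Yusuf agree to give ___ to the committee so quickly?
'give' is word 7.

7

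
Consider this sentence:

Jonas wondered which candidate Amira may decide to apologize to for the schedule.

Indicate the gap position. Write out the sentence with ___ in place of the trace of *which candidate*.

Underlying clause: Amira may decide to apologize to which candidate for the schedule.
The filler 'which candidate' is interpreted as the object of the preposition 'to'. The gap is right after 'to'.

Jonas wondered which candidate Amira may decide to apologize to ___ for the schedule.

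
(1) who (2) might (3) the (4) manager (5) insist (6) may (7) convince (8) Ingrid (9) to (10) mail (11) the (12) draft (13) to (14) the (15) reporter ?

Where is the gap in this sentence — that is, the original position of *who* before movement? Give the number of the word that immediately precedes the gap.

Before movement: The manager might insist who may convince Ingrid to mail the draft to the reporter.
The filler 'who' is interpreted as the subject of the clause embedded under 'insist'. Fronting leaves a gap immediately after 'insist':
Who might the manager insist ___ may convince Ingrid to mail the draft to the reporter?
'insist' is word 5.

5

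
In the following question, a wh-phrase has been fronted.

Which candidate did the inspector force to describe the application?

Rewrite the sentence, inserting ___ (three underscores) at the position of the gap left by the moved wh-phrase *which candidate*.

Which candidate did the inspector force ___ to describe the application?

Before movement: The inspector did force which candidate to describe the application.
'which candidate' is the direct object of 'force'. The gap is right after 'force'.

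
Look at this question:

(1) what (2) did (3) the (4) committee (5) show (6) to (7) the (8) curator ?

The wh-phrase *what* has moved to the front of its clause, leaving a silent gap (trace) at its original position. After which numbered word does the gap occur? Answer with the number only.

Pre-movement form: The committee did show what to the curator.
The filler 'what' is interpreted as the direct object of 'show'. It moves to the left edge, and the trace sits right after 'show':
What did the committee show ___ to the curator?
'show' is word 5.

5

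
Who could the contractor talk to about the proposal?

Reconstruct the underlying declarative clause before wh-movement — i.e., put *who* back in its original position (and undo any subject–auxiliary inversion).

'who' is the object of the preposition 'to'. Fronting leaves a gap immediately after 'to':
Who could the contractor talk to ___ about the proposal?

The contractor could talk to who about the proposal.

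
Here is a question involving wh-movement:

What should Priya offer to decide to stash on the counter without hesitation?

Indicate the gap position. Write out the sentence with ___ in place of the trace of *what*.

Underlying clause: Priya should offer to decide to stash what on the counter without hesitation.
The filler 'what' is interpreted as the direct object of 'stash'. The gap is right after 'stash'.

What should Priya offer to decide to stash ___ on the counter without hesitation?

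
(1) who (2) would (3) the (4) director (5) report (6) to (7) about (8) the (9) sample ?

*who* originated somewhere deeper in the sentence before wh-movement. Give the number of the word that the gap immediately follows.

Pre-movement form: The director would report to who about the sample.
The filler 'who' is interpreted as the object of the preposition 'to'. Wh-movement fronts it, leaving a gap right after 'to':
Who would the director report to ___ about the sample?
'to' is word 6.

6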